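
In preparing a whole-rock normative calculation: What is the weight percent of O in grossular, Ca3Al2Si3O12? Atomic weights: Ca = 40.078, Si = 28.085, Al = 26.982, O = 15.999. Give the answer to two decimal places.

Formula mass = 3×40.078 + 2×26.982 + 3×28.085 + 12×15.999 = 450.441 g/mol, of which 191.988 g is O.
So O makes up 191.988/450.441 = 0.4262 of the mass, i.e. 42.62%.

42.62 weight percent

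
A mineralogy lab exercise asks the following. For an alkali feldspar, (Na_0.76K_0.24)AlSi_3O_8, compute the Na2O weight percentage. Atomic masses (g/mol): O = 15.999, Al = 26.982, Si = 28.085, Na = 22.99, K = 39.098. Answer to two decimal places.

8.85 wt%

Molar mass of (Na_0.76K_0.24)AlSi_3O_8 = 0.76×22.99 + 0.24×39.098 + 1×26.982 + 3×28.085 + 8×15.999 = 266.085 g/mol.
Each formula unit contains 0.76 Na, equivalent to 0.76/2 = 0.3800 mol Na2O.
M(Na2O) = 2×22.99 + 1×15.999 = 61.979 g/mol.
Mass of Na2O per formula unit = 0.3800 × 61.979 = 23.552 g.
Na2O wt% = 23.552 / 266.085 × 100 = 8.85%.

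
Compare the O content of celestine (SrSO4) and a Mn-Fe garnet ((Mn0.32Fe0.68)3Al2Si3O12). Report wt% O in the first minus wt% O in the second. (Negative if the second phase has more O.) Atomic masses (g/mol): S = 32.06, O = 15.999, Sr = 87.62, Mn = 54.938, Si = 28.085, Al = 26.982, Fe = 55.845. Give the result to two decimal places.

O in SrSO4: molar mass 183.676 g/mol; 4×15.999 = 63.996 g → 34.84 wt%.
O in (Mn0.32Fe0.68)3Al2Si3O12: molar mass 496.871 g/mol; 12×15.999 = 191.988 g → 38.64 wt%.
Difference = 34.84 − 38.64 = -3.80 percentage points.

-3.80 percentage points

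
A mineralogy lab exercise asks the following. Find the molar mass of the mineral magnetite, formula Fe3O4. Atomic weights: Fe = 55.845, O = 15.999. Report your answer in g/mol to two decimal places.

The formula mass is the sum 3(55.845) + 4(15.999).

231.53 g/mol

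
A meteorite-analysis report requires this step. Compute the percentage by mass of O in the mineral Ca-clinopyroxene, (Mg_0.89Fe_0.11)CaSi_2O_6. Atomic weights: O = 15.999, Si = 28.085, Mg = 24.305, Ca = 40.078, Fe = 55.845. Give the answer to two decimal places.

M((Mg_0.89Fe_0.11)CaSi_2O_6) = 220.016 g/mol.
O contributes 6 × 15.999 = 95.994 g per mole.
95.994/220.016 = 0.4363 → 43.63%.

43.63 mass %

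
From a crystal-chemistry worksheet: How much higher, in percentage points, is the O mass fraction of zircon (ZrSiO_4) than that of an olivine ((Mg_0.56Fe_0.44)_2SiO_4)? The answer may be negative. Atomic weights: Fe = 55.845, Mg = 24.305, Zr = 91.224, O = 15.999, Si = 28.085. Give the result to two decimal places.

First mineral: 63.996 g O in 183.305 g formula = 34.91 wt% O.
Second mineral: 63.996 g O in 168.446 g formula = 37.99 wt% O.
34.91% − 37.99% gives a difference of -3.08 percentage points.

-3.08 percentage points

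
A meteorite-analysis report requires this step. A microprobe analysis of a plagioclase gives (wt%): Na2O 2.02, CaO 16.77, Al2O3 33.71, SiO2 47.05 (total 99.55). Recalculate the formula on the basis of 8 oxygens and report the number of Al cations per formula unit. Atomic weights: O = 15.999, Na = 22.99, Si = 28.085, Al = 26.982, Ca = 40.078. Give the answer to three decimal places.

2.02 wt% Na2O ÷ 61.979 g/mol = 0.03259 mol, giving 0.06518 Na and 0.03259 O.
16.77 wt% CaO ÷ 56.077 g/mol = 0.29905 mol, giving 0.29905 Ca and 0.29905 O.
33.71 wt% Al2O3 ÷ 101.961 g/mol = 0.33062 mol, giving 0.66124 Al and 0.99186 O.
47.05 wt% SiO2 ÷ 60.083 g/mol = 0.78308 mol, giving 0.78308 Si and 1.56616 O.
Oxygen sums to 2.88966; scaling by 8/2.88966 = 2.76849 puts the formula on 8 O.
Al: 0.66124 × 2.76849 = 1.831 atoms per formula unit.

1.831 Al apfu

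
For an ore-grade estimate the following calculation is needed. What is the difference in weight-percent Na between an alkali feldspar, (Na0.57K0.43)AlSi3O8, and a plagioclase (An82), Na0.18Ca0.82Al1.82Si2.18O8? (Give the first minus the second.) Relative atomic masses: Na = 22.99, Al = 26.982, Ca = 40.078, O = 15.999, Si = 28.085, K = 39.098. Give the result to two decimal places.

Na in (Na0.57K0.43)AlSi3O8: molar mass 269.145 g/mol; 0.57×22.99 = 13.104 g → 4.87 wt%.
Na in Na0.18Ca0.82Al1.82Si2.18O8: molar mass 275.327 g/mol; 0.18×22.99 = 4.138 g → 1.50 wt%.
Difference = 4.87 − 1.50 = 3.37 percentage points.

3.37 percentage points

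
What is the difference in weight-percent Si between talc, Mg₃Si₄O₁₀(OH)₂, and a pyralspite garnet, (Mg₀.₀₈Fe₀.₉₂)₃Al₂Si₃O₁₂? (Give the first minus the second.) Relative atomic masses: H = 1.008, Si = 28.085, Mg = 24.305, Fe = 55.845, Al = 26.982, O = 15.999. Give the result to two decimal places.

First mineral: 112.340 g Si in 379.259 g formula = 29.62 wt% Si.
Second mineral: 84.255 g Si in 490.172 g formula = 17.19 wt% Si.
29.62% − 17.19% gives a difference of 12.43 percentage points.

12.43 percentage points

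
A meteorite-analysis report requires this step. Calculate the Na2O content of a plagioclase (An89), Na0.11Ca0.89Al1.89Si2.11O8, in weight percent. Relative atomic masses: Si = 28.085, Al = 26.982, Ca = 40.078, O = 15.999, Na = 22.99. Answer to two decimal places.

Formula mass = 276.446 g/mol.
0.11 Na → 0.0550 mol Na2O per formula unit; M(Na2O) = 61.979, so Na2O mass = 3.409 g.
3.409/276.446 × 100 = 1.23 wt%.

1.23 wt%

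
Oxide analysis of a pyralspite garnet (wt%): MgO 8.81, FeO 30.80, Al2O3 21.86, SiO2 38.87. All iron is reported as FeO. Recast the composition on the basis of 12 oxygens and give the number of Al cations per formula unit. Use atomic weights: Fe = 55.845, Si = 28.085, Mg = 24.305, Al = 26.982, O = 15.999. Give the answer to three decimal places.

MgO (M=40.304): mol = 0.21859; Mg = 0.21859, O = 0.21859.
FeO (M=71.844): mol = 0.42871; Fe = 0.42871, O = 0.42871.
Al2O3 (M=101.961): mol = 0.21440; Al = 0.42880, O = 0.64320.
SiO2 (M=60.083): mol = 0.64694; Si = 0.64694, O = 1.29388.
ΣO = 2.58438; factor = 12/ΣO = 4.64328.
Al apfu = 0.42880 × 4.64328 = 1.991.

1.991 Al apfu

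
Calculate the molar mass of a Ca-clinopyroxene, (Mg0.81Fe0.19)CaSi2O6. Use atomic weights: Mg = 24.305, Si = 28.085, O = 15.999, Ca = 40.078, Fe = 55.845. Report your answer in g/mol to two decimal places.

222.54 g/mol

The formula mass is the sum 0.81×24.305 + 0.19×55.845 + 1×40.078 + 2×28.085 + 6×15.999.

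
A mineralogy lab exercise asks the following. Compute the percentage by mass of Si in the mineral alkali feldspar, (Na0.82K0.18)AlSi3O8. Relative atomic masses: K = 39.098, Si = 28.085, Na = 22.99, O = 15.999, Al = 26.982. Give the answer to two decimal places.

M((Na0.82K0.18)AlSi3O8) = 265.118 g/mol.
Si contributes 3 × 28.085 = 84.255 g per mole.
84.255/265.118 = 0.3178 → 31.78%.

31.78 weight percent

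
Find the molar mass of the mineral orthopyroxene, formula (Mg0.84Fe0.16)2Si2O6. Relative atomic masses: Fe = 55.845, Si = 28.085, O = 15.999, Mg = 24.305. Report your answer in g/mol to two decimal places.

M = 1.68*24.305 + 0.32*55.845 + 2*28.085 + 6*15.999

210.87 g/mol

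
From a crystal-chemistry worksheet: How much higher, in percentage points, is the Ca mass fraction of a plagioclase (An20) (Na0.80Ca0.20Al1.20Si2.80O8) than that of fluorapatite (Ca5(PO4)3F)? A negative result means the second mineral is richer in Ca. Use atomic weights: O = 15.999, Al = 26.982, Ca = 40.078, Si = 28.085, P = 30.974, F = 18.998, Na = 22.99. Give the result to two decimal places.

-36.72 percentage points

M(Na0.80Ca0.20Al1.20Si2.80O8) = 265.416 g/mol, so wt% Ca = 8.016/265.416 × 100 = 3.02%.
M(Ca5(PO4)3F) = 504.298 g/mol, so wt% Ca = 200.390/504.298 × 100 = 39.74%.
3.02 − 39.74 = -36.72 pp.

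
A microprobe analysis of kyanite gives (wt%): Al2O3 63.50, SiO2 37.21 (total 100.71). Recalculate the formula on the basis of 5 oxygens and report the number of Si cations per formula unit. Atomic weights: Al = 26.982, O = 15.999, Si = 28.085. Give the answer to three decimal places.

Al2O3 (M=101.961): mol = 0.62279; Al = 1.24558, O = 1.86837.
SiO2 (M=60.083): mol = 0.61931; Si = 0.61931, O = 1.23862.
ΣO = 3.10699; factor = 5/ΣO = 1.60927.
Si apfu = 0.61931 × 1.60927 = 0.997.

0.997 Si apfu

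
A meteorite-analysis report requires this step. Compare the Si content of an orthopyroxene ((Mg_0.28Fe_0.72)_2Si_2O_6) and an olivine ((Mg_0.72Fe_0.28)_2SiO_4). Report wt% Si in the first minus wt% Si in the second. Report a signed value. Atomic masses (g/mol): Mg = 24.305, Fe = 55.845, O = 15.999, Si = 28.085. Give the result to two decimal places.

Si in (Mg_0.28Fe_0.72)_2Si_2O_6: molar mass 246.192 g/mol; 2×28.085 = 56.170 g → 22.82 wt%.
Si in (Mg_0.72Fe_0.28)_2SiO_4: molar mass 158.353 g/mol; 1×28.085 = 28.085 g → 17.74 wt%.
Difference = 22.82 − 17.74 = 5.08 percentage points.

5.08 percentage points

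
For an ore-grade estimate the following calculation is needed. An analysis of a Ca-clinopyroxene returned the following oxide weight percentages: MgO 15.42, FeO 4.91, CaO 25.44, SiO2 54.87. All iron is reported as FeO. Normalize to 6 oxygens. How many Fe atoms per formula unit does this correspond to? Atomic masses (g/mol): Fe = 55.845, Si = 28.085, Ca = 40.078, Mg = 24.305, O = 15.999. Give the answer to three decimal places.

MgO: 15.42/40.304 = 0.38259 mol → 0.38259 mol Mg, 0.38259 mol O.
FeO: 4.91/71.844 = 0.06834 mol → 0.06834 mol Fe, 0.06834 mol O.
CaO: 25.44/56.077 = 0.45366 mol → 0.45366 mol Ca, 0.45366 mol O.
SiO2: 54.87/60.083 = 0.91324 mol → 0.91324 mol Si, 1.82648 mol O.
Total oxygen = 2.73107 mol. Normalization factor = 6/2.73107 = 2.19694.
Fe per 6 O = 0.06834 × 2.19694 = 0.150.

0.150 Fe apfu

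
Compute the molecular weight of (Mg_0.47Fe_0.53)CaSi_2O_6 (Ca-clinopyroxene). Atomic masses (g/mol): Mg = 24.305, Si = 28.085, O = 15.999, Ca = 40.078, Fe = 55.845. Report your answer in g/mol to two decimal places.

233.26 g/mol

M = 0.47(24.305) + 0.53(55.845) + 1(40.078) + 2(28.085) + 6(15.999)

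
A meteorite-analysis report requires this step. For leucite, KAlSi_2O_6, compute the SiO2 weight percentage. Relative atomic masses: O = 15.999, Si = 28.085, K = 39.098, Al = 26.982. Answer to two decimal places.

Formula mass = 218.244 g/mol.
2 Si → 2.0000 mol SiO2 per formula unit; M(SiO2) = 60.083, so SiO2 mass = 120.166 g.
120.166/218.244 × 100 = 55.06 wt%.

55.06 wt%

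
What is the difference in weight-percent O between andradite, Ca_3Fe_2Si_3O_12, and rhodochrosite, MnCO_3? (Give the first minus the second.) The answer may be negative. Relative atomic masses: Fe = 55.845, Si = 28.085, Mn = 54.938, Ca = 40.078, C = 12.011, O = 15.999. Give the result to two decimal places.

-3.98 percentage points

First mineral: 191.988 g O in 508.167 g formula = 37.78 wt% O.
Second mineral: 47.997 g O in 114.946 g formula = 41.76 wt% O.
37.78% − 41.76% gives a difference of -3.98 percentage points.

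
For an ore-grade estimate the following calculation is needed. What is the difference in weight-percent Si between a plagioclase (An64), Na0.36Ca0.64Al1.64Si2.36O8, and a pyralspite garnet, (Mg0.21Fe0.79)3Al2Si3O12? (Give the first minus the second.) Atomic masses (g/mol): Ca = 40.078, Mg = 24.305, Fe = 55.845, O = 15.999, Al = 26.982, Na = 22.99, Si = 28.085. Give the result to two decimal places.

6.70 percentage points

Si in Na0.36Ca0.64Al1.64Si2.36O8: molar mass 272.449 g/mol; 2.36×28.085 = 66.281 g → 24.33 wt%.
Si in (Mg0.21Fe0.79)3Al2Si3O12: molar mass 477.872 g/mol; 3×28.085 = 84.255 g → 17.63 wt%.
Difference = 24.33 − 17.63 = 6.70 percentage points.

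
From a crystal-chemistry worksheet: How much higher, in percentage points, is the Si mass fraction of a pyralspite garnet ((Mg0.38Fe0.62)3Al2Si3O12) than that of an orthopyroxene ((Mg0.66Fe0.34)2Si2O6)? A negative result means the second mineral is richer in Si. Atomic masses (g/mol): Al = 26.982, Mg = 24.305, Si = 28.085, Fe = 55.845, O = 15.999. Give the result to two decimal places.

-7.03 percentage points

First mineral: 84.255 g Si in 461.786 g formula = 18.25 wt% Si.
Second mineral: 56.170 g Si in 222.221 g formula = 25.28 wt% Si.
18.25% − 25.28% gives a difference of -7.03 percentage points.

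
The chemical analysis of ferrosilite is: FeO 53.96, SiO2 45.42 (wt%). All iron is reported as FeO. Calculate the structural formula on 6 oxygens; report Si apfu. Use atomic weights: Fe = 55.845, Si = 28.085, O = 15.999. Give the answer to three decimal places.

FeO: 53.96/71.844 = 0.75107 mol → 0.75107 mol Fe, 0.75107 mol O.
SiO2: 45.42/60.083 = 0.75595 mol → 0.75595 mol Si, 1.51190 mol O.
Total oxygen = 2.26297 mol. Normalization factor = 6/2.26297 = 2.65138.
Si per 6 O = 0.75595 × 2.65138 = 2.004.

2.004 Si apfu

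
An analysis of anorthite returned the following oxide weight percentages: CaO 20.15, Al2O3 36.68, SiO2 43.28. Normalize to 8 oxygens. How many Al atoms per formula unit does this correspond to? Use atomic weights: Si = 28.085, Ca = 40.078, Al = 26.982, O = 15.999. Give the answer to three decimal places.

1.999 Al apfu

20.15 wt% CaO ÷ 56.077 g/mol = 0.35933 mol, giving 0.35933 Ca and 0.35933 O.
36.68 wt% Al2O3 ÷ 101.961 g/mol = 0.35975 mol, giving 0.71950 Al and 1.07925 O.
43.28 wt% SiO2 ÷ 60.083 g/mol = 0.72034 mol, giving 0.72034 Si and 1.44068 O.
Oxygen sums to 2.87926; scaling by 8/2.87926 = 2.77849 puts the formula on 8 O.
Al: 0.71950 × 2.77849 = 1.999 atoms per formula unit.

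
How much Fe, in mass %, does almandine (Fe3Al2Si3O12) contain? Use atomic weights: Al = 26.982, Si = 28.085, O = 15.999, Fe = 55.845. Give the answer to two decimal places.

33.66 mass %

Formula mass = 3×55.845 + 2×26.982 + 3×28.085 + 12×15.999 = 497.742 g/mol, of which 167.535 g is Fe.
So Fe makes up 167.535/497.742 = 0.3366 of the mass, i.e. 33.66%.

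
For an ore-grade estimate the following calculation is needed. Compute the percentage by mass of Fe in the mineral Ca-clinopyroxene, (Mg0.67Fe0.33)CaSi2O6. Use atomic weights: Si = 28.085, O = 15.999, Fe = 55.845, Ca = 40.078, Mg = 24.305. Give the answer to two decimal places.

Formula mass = 0.67*24.305 + 0.33*55.845 + 1*40.078 + 2*28.085 + 6*15.999 = 226.955 g/mol, of which 18.429 g is Fe.
So Fe makes up 18.429/226.955 = 0.0812 of the mass, i.e. 8.12%.

8.12 weight percent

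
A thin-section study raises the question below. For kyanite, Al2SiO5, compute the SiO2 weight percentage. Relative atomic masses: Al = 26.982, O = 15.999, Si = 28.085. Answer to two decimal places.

37.08 wt%

Formula mass = 162.044 g/mol.
1 Si → 1.0000 mol SiO2 per formula unit; M(SiO2) = 60.083, so SiO2 mass = 60.083 g.
60.083/162.044 × 100 = 37.08 wt%.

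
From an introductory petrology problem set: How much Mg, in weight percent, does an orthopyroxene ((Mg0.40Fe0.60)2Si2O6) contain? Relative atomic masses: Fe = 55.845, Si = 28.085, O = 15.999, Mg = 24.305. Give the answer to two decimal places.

Molar mass of (Mg0.40Fe0.60)2Si2O6: 0.80·24.305 + 1.20·55.845 + 2·28.085 + 6·15.999 = 238.622 g/mol.
Mass of Mg per formula unit: 0.80 × 24.305 = 19.444 g.
Weight fraction Mg = 19.444 / 238.622 = 0.0815.

8.15 weight percent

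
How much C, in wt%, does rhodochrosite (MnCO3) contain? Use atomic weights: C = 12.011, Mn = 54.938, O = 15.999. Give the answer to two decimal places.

M(MnCO3) = 114.946 g/mol.
C contributes 1 × 12.011 = 12.011 g per mole.
12.011/114.946 = 0.1045 → 10.45%.

10.45 wt%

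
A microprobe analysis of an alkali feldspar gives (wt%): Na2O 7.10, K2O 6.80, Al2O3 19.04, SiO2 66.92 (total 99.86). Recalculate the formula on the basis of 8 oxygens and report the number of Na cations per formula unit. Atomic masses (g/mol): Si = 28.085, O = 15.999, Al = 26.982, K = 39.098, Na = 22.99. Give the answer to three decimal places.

Na2O: 7.10/61.979 = 0.11455 mol → 0.22910 mol Na, 0.11455 mol O.
K2O: 6.80/94.195 = 0.07219 mol → 0.14438 mol K, 0.07219 mol O.
Al2O3: 19.04/101.961 = 0.18674 mol → 0.37348 mol Al, 0.56022 mol O.
SiO2: 66.92/60.083 = 1.11379 mol → 1.11379 mol Si, 2.22758 mol O.
Total oxygen = 2.97454 mol. Normalization factor = 8/2.97454 = 2.68949.
Na per 8 O = 0.22910 × 2.68949 = 0.616.

0.616 Na apfu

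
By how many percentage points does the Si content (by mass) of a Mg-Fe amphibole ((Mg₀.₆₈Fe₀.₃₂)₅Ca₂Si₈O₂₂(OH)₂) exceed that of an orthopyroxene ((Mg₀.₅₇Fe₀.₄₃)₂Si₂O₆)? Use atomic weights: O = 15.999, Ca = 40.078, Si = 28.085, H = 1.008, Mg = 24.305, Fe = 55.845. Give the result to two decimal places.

First mineral: 224.680 g Si in 862.817 g formula = 26.04 wt% Si.
Second mineral: 56.170 g Si in 227.898 g formula = 24.65 wt% Si.
26.04% − 24.65% gives a difference of 1.39 percentage points.

1.39 percentage points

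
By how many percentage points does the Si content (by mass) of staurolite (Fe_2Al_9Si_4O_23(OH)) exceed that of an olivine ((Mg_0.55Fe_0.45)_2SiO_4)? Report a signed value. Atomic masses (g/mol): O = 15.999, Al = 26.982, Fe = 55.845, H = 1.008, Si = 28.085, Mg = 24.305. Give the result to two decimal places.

-3.42 percentage points

M(Fe_2Al_9Si_4O_23(OH)) = 851.852 g/mol, so wt% Si = 112.340/851.852 × 100 = 13.19%.
M((Mg_0.55Fe_0.45)_2SiO_4) = 169.077 g/mol, so wt% Si = 28.085/169.077 × 100 = 16.61%.
13.19 − 16.61 = -3.42 pp.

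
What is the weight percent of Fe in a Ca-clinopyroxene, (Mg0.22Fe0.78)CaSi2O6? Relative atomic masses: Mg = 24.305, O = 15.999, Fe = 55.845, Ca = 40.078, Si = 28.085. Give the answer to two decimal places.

Formula mass = 0.22*24.305 + 0.78*55.845 + 1*40.078 + 2*28.085 + 6*15.999 = 241.148 g/mol, of which 43.559 g is Fe.
So Fe makes up 43.559/241.148 = 0.1806 of the mass, i.e. 18.06%.

18.06 mass %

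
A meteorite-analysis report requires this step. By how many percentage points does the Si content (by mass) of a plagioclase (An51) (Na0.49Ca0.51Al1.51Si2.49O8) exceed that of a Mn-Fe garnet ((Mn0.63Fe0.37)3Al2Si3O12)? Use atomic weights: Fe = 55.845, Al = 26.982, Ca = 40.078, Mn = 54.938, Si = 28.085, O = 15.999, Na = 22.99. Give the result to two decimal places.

8.88 percentage points

First mineral: 69.932 g Si in 270.371 g formula = 25.87 wt% Si.
Second mineral: 84.255 g Si in 496.028 g formula = 16.99 wt% Si.
25.87% − 16.99% gives a difference of 8.88 percentage points.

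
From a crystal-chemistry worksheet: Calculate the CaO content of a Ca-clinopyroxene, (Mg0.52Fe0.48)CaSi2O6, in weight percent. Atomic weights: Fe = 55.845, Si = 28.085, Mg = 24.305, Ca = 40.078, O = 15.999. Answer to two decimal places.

24.20 wt%

Formula mass = 231.686 g/mol.
1 Ca → 1.0000 mol CaO per formula unit; M(CaO) = 56.077, so CaO mass = 56.077 g.
56.077/231.686 × 100 = 24.20 wt%.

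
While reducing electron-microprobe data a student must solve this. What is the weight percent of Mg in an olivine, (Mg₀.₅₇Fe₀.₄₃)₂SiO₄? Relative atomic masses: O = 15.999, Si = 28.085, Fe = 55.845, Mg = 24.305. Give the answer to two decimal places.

Molar mass of (Mg₀.₅₇Fe₀.₄₃)₂SiO₄: 1.14*24.305 + 0.86*55.845 + 1*28.085 + 4*15.999 = 167.815 g/mol.
Mass of Mg per formula unit: 1.14 × 24.305 = 27.708 g.
Weight fraction Mg = 27.708 / 167.815 = 0.1651.

16.51 weight percent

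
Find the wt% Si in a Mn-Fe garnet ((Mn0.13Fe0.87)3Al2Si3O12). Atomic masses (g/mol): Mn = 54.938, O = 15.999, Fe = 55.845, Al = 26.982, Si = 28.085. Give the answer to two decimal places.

16.94 mass %

Formula mass = 0.39*54.938 + 2.61*55.845 + 2*26.982 + 3*28.085 + 12*15.999 = 497.388 g/mol, of which 84.255 g is Si.
So Si makes up 84.255/497.388 = 0.1694 of the mass, i.e. 16.94%.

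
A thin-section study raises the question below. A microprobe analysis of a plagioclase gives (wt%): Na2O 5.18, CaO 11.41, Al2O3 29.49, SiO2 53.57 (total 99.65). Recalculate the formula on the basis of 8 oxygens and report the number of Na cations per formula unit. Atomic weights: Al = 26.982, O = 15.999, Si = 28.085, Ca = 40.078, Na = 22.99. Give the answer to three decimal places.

5.18 wt% Na2O ÷ 61.979 g/mol = 0.08358 mol, giving 0.16716 Na and 0.08358 O.
11.41 wt% CaO ÷ 56.077 g/mol = 0.20347 mol, giving 0.20347 Ca and 0.20347 O.
29.49 wt% Al2O3 ÷ 101.961 g/mol = 0.28923 mol, giving 0.57846 Al and 0.86769 O.
53.57 wt% SiO2 ÷ 60.083 g/mol = 0.89160 mol, giving 0.89160 Si and 1.78320 O.
Oxygen sums to 2.93794; scaling by 8/2.93794 = 2.72300 puts the formula on 8 O.
Na: 0.16716 × 2.72300 = 0.455 atoms per formula unit.

0.455 Na apfu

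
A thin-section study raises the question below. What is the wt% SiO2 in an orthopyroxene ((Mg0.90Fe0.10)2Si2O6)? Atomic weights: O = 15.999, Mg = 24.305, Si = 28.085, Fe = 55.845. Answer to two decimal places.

58.03 wt%

Formula mass = 207.082 g/mol.
2 Si → 2.0000 mol SiO2 per formula unit; M(SiO2) = 60.083, so SiO2 mass = 120.166 g.
120.166/207.082 × 100 = 58.03 wt%.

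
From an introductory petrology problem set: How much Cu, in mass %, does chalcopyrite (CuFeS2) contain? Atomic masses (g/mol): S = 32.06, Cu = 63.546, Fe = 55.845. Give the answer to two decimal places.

Formula mass = 1×63.546 + 1×55.845 + 2×32.06 = 183.511 g/mol, of which 63.546 g is Cu.
So Cu makes up 63.546/183.511 = 0.3463 of the mass, i.e. 34.63%.

34.63 mass %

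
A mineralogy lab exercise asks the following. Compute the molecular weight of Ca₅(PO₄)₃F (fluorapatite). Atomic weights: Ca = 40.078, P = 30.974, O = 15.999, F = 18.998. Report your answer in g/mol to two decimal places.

M = 5(40.078) + 3(30.974) + 12(15.999) + 1(18.998)

504.30 g/mol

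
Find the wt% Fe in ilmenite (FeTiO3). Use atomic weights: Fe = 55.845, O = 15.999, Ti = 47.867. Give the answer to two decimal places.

36.81 weight percent

Molar mass of FeTiO3: 1·55.845 + 1·47.867 + 3·15.999 = 151.709 g/mol.
Mass of Fe per formula unit: 1 × 55.845 = 55.845 g.
Weight fraction Fe = 55.845 / 151.709 = 0.3681.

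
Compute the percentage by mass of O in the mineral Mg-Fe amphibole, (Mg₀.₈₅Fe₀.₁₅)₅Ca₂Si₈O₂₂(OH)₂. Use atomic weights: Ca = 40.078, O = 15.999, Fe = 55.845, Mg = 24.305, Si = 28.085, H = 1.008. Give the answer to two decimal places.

45.93 mass %

Formula mass = 4.25·24.305 + 0.75·55.845 + 2·40.078 + 8·28.085 + 24·15.999 + 2·1.008 = 836.008 g/mol, of which 383.976 g is O.
So O makes up 383.976/836.008 = 0.4593 of the mass, i.e. 45.93%.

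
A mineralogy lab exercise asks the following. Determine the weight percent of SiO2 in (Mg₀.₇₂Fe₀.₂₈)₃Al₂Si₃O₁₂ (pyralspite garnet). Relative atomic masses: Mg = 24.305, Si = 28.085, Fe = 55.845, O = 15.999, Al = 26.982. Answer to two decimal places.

41.96 wt%

M((Mg₀.₇₂Fe₀.₂₈)₃Al₂Si₃O₁₂) = 429.616 g/mol; M(SiO2) = 60.083 g/mol.
Moles SiO2 per formula unit = 3 Si ÷ 1 = 3.0000.
SiO2 fraction = (3.0000 × 60.083) / 429.616 = 180.249/429.616 = 0.4196.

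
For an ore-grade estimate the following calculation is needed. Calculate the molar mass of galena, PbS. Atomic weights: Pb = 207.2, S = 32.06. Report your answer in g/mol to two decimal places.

M = 1·207.2 + 1·32.06

239.26 g/mol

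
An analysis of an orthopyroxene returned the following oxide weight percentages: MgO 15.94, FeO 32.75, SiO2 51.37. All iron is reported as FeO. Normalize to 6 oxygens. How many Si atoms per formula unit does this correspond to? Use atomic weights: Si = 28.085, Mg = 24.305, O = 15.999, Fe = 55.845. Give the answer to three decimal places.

MgO (M=40.304): mol = 0.39549; Mg = 0.39549, O = 0.39549.
FeO (M=71.844): mol = 0.45585; Fe = 0.45585, O = 0.45585.
SiO2 (M=60.083): mol = 0.85498; Si = 0.85498, O = 1.70996.
ΣO = 2.56130; factor = 6/ΣO = 2.34256.
Si apfu = 0.85498 × 2.34256 = 2.003.

2.003 Si apfu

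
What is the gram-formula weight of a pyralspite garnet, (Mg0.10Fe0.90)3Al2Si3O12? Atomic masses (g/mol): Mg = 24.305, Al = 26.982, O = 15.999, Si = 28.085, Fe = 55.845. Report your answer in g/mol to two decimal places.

M = 0.30×24.305 + 2.70×55.845 + 2×26.982 + 3×28.085 + 12×15.999

488.28 g/mol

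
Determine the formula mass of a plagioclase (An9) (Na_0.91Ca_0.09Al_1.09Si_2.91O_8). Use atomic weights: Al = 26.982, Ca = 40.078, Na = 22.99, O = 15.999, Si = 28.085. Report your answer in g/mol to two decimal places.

M = 0.91·22.99 + 0.09·40.078 + 1.09·26.982 + 2.91·28.085 + 8·15.999

263.66 g/mol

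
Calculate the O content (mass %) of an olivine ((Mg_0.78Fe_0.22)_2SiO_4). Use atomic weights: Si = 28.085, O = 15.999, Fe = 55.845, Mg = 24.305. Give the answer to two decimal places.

Formula mass = 1.56*24.305 + 0.44*55.845 + 1*28.085 + 4*15.999 = 154.569 g/mol, of which 63.996 g is O.
So O makes up 63.996/154.569 = 0.4140 of the mass, i.e. 41.40%.

41.40 mass %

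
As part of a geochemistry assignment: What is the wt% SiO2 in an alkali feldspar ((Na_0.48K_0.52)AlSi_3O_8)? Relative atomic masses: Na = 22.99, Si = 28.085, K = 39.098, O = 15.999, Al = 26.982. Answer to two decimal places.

M((Na_0.48K_0.52)AlSi_3O_8) = 270.595 g/mol; M(SiO2) = 60.083 g/mol.
Moles SiO2 per formula unit = 3 Si ÷ 1 = 3.0000.
SiO2 fraction = (3.0000 × 60.083) / 270.595 = 180.249/270.595 = 0.6661.

66.61 wt%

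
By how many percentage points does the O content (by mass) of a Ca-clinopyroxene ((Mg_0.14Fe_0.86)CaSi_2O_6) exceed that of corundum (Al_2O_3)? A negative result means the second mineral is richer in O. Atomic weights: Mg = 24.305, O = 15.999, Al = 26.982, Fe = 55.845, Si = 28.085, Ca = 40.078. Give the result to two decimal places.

-7.68 percentage points

O in (Mg_0.14Fe_0.86)CaSi_2O_6: molar mass 243.671 g/mol; 6×15.999 = 95.994 g → 39.39 wt%.
O in Al_2O_3: molar mass 101.961 g/mol; 3×15.999 = 47.997 g → 47.07 wt%.
Difference = 39.39 − 47.07 = -7.68 percentage points.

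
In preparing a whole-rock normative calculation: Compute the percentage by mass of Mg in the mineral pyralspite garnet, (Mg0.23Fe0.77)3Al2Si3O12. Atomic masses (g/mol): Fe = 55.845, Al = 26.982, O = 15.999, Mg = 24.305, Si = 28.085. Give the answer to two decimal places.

3.52 weight percent

Formula mass = 0.69·24.305 + 2.31·55.845 + 2·26.982 + 3·28.085 + 12·15.999 = 475.979 g/mol, of which 16.770 g is Mg.
So Mg makes up 16.770/475.979 = 0.0352 of the mass, i.e. 3.52%.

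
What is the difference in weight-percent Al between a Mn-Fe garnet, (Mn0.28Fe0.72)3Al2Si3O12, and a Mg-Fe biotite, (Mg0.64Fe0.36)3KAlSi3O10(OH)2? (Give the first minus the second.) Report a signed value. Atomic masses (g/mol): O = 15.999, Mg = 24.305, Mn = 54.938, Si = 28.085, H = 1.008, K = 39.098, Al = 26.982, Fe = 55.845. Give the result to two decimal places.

Al in (Mn0.28Fe0.72)3Al2Si3O12: molar mass 496.980 g/mol; 2×26.982 = 53.964 g → 10.86 wt%.
Al in (Mg0.64Fe0.36)3KAlSi3O10(OH)2: molar mass 451.317 g/mol; 1×26.982 = 26.982 g → 5.98 wt%.
Difference = 10.86 − 5.98 = 4.88 percentage points.

4.88 percentage points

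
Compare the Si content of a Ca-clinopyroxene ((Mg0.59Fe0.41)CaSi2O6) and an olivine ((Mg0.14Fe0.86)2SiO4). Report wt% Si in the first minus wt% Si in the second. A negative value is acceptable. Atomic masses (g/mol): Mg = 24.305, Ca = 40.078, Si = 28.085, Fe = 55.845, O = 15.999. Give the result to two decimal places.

10.07 percentage points

Si in (Mg0.59Fe0.41)CaSi2O6: molar mass 229.478 g/mol; 2×28.085 = 56.170 g → 24.48 wt%.
Si in (Mg0.14Fe0.86)2SiO4: molar mass 194.940 g/mol; 1×28.085 = 28.085 g → 14.41 wt%.
Difference = 24.48 − 14.41 = 10.07 percentage points.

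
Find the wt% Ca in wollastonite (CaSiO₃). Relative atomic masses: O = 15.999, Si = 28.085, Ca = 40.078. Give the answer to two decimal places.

M(CaSiO₃) = 116.160 g/mol.
Ca contributes 1 × 40.078 = 40.078 g per mole.
40.078/116.160 = 0.3450 → 34.50%.

34.50 weight percent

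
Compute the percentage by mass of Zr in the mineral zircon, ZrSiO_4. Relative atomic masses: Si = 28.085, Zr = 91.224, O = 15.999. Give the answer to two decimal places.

Formula mass = 1·91.224 + 1·28.085 + 4·15.999 = 183.305 g/mol, of which 91.224 g is Zr.
So Zr makes up 91.224/183.305 = 0.4977 of the mass, i.e. 49.77%.

49.77 wt%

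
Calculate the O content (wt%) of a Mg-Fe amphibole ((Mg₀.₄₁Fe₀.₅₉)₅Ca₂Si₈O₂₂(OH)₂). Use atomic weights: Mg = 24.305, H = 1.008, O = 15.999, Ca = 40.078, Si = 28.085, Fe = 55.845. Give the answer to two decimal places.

42.41 wt%

Formula mass = 2.05*24.305 + 2.95*55.845 + 2*40.078 + 8*28.085 + 24*15.999 + 2*1.008 = 905.396 g/mol, of which 383.976 g is O.
So O makes up 383.976/905.396 = 0.4241 of the mass, i.e. 42.41%.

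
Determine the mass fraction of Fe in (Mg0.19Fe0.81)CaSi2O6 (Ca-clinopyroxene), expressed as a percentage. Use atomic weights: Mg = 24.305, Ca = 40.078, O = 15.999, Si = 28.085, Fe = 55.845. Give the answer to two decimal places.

18.68 mass %

Molar mass of (Mg0.19Fe0.81)CaSi2O6: 0.19·24.305 + 0.81·55.845 + 1·40.078 + 2·28.085 + 6·15.999 = 242.094 g/mol.
Mass of Fe per formula unit: 0.81 × 55.845 = 45.234 g.
Weight fraction Fe = 45.234 / 242.094 = 0.1868.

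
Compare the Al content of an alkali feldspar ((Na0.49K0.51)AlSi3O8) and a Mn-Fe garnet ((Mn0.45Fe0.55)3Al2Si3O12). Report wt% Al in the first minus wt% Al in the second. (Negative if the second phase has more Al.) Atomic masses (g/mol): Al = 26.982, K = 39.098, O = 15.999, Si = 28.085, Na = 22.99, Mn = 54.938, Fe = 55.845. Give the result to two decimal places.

Al in (Na0.49K0.51)AlSi3O8: molar mass 270.434 g/mol; 1×26.982 = 26.982 g → 9.98 wt%.
Al in (Mn0.45Fe0.55)3Al2Si3O12: molar mass 496.518 g/mol; 2×26.982 = 53.964 g → 10.87 wt%.
Difference = 9.98 − 10.87 = -0.89 percentage points.

-0.89 percentage points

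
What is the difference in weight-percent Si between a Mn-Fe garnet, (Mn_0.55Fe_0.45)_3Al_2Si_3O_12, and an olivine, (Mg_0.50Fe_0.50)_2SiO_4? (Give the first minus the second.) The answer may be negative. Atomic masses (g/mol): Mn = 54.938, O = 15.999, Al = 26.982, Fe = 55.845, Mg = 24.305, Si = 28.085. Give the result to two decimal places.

M((Mn_0.55Fe_0.45)_3Al_2Si_3O_12) = 496.245 g/mol, so wt% Si = 84.255/496.245 × 100 = 16.98%.
M((Mg_0.50Fe_0.50)_2SiO_4) = 172.231 g/mol, so wt% Si = 28.085/172.231 × 100 = 16.31%.
16.98 − 16.31 = 0.67 pp.

0.67 percentage points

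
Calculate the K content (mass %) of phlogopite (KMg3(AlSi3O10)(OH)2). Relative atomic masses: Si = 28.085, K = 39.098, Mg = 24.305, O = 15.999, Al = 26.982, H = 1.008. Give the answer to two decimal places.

Molar mass of KMg3(AlSi3O10)(OH)2: 1×39.098 + 3×24.305 + 1×26.982 + 3×28.085 + 12×15.999 + 2×1.008 = 417.254 g/mol.
Mass of K per formula unit: 1 × 39.098 = 39.098 g.
Weight fraction K = 39.098 / 417.254 = 0.0937.

9.37 mass %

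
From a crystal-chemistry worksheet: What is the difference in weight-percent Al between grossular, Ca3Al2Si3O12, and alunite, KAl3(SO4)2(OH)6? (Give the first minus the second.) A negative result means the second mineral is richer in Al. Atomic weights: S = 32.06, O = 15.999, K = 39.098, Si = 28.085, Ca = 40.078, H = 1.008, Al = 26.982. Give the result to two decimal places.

-7.56 percentage points

Al in Ca3Al2Si3O12: molar mass 450.441 g/mol; 2×26.982 = 53.964 g → 11.98 wt%.
Al in KAl3(SO4)2(OH)6: molar mass 414.198 g/mol; 3×26.982 = 80.946 g → 19.54 wt%.
Difference = 11.98 − 19.54 = -7.56 percentage points.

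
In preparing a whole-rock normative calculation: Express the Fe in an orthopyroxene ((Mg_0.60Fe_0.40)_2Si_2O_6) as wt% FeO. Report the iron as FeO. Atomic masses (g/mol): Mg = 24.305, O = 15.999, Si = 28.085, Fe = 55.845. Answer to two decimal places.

25.43 wt%

Formula mass = 226.006 g/mol.
0.80 Fe → 0.8000 mol FeO per formula unit; M(FeO) = 71.844, so FeO mass = 57.475 g.
57.475/226.006 × 100 = 25.43 wt%.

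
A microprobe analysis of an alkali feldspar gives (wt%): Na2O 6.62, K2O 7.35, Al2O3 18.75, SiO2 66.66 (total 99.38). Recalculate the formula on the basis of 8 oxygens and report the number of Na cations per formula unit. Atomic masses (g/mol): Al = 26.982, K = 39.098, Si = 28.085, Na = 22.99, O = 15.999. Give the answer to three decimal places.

0.578 Na apfu

6.62 wt% Na2O ÷ 61.979 g/mol = 0.10681 mol, giving 0.21362 Na and 0.10681 O.
7.35 wt% K2O ÷ 94.195 g/mol = 0.07803 mol, giving 0.15606 K and 0.07803 O.
18.75 wt% Al2O3 ÷ 101.961 g/mol = 0.18389 mol, giving 0.36778 Al and 0.55167 O.
66.66 wt% SiO2 ÷ 60.083 g/mol = 1.10947 mol, giving 1.10947 Si and 2.21894 O.
Oxygen sums to 2.95545; scaling by 8/2.95545 = 2.70686 puts the formula on 8 O.
Na: 0.21362 × 2.70686 = 0.578 atoms per formula unit.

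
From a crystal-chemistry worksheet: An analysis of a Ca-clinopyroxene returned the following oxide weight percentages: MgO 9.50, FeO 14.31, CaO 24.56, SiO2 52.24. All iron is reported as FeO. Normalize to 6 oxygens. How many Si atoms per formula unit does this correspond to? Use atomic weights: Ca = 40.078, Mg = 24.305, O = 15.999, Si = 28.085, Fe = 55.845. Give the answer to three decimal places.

1.997 Si apfu

MgO (M=40.304): mol = 0.23571; Mg = 0.23571, O = 0.23571.
FeO (M=71.844): mol = 0.19918; Fe = 0.19918, O = 0.19918.
CaO (M=56.077): mol = 0.43797; Ca = 0.43797, O = 0.43797.
SiO2 (M=60.083): mol = 0.86946; Si = 0.86946, O = 1.73892.
ΣO = 2.61178; factor = 6/ΣO = 2.29728.
Si apfu = 0.86946 × 2.29728 = 1.997.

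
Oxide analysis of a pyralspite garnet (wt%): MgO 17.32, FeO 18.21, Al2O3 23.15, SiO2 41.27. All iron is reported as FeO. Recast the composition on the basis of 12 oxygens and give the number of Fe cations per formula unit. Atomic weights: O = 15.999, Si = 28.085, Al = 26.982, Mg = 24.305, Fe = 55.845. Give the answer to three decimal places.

1.111 Fe apfu

MgO (M=40.304): mol = 0.42973; Mg = 0.42973, O = 0.42973.
FeO (M=71.844): mol = 0.25347; Fe = 0.25347, O = 0.25347.
Al2O3 (M=101.961): mol = 0.22705; Al = 0.45410, O = 0.68115.
SiO2 (M=60.083): mol = 0.68688; Si = 0.68688, O = 1.37376.
ΣO = 2.73811; factor = 12/ΣO = 4.38259.
Fe apfu = 0.25347 × 4.38259 = 1.111.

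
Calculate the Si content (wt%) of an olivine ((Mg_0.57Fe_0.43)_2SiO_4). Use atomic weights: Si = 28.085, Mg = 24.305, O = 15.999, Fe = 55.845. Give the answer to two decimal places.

Molar mass of (Mg_0.57Fe_0.43)_2SiO_4: 1.14·24.305 + 0.86·55.845 + 1·28.085 + 4·15.999 = 167.815 g/mol.
Mass of Si per formula unit: 1 × 28.085 = 28.085 g.
Weight fraction Si = 28.085 / 167.815 = 0.1674.

16.74 wt%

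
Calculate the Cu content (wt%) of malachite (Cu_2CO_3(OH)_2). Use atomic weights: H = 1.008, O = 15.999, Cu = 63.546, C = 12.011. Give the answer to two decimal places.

57.48 wt%

Molar mass of Cu_2CO_3(OH)_2: 2·63.546 + 1·12.011 + 5·15.999 + 2·1.008 = 221.114 g/mol.
Mass of Cu per formula unit: 2 × 63.546 = 127.092 g.
Weight fraction Cu = 127.092 / 221.114 = 0.5748.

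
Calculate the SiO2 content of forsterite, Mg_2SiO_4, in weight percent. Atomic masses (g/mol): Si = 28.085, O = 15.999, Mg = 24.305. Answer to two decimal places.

Molar mass of Mg_2SiO_4 = 2*24.305 + 1*28.085 + 4*15.999 = 140.691 g/mol.
Each formula unit contains 1 Si, equivalent to 1/1 = 1.0000 mol SiO2.
M(SiO2) = 1×28.085 + 2×15.999 = 60.083 g/mol.
Mass of SiO2 per formula unit = 1.0000 × 60.083 = 60.083 g.
SiO2 wt% = 60.083 / 140.691 × 100 = 42.71%.

42.71 wt%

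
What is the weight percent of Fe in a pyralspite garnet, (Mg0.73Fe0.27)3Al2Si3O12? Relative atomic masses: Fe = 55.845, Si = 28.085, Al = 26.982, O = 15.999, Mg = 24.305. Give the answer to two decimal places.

Molar mass of (Mg0.73Fe0.27)3Al2Si3O12: 2.19*24.305 + 0.81*55.845 + 2*26.982 + 3*28.085 + 12*15.999 = 428.669 g/mol.
Mass of Fe per formula unit: 0.81 × 55.845 = 45.234 g.
Weight fraction Fe = 45.234 / 428.669 = 0.1055.

10.55 weight percent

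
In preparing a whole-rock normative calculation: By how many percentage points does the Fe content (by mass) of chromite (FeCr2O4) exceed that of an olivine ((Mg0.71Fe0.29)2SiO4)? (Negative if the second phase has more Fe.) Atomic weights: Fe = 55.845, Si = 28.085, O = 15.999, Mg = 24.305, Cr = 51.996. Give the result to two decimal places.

4.58 percentage points

M(FeCr2O4) = 223.833 g/mol, so wt% Fe = 55.845/223.833 × 100 = 24.95%.
M((Mg0.71Fe0.29)2SiO4) = 158.984 g/mol, so wt% Fe = 32.390/158.984 × 100 = 20.37%.
24.95 − 20.37 = 4.58 pp.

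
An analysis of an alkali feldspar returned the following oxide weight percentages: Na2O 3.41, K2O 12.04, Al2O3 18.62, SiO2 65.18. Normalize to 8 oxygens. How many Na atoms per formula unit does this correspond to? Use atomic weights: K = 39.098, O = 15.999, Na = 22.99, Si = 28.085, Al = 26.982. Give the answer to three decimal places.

Na2O: 3.41/61.979 = 0.05502 mol → 0.11004 mol Na, 0.05502 mol O.
K2O: 12.04/94.195 = 0.12782 mol → 0.25564 mol K, 0.12782 mol O.
Al2O3: 18.62/101.961 = 0.18262 mol → 0.36524 mol Al, 0.54786 mol O.
SiO2: 65.18/60.083 = 1.08483 mol → 1.08483 mol Si, 2.16966 mol O.
Total oxygen = 2.90036 mol. Normalization factor = 8/2.90036 = 2.75828.
Na per 8 O = 0.11004 × 2.75828 = 0.304.

0.304 Na apfu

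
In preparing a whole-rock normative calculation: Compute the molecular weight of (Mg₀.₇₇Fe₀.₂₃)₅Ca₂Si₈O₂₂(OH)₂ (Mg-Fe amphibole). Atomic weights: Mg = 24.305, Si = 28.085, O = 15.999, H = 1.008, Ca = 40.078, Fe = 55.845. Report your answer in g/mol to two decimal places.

The formula mass is the sum 3.85(24.305) + 1.15(55.845) + 2(40.078) + 8(28.085) + 24(15.999) + 2(1.008).

848.62 g/mol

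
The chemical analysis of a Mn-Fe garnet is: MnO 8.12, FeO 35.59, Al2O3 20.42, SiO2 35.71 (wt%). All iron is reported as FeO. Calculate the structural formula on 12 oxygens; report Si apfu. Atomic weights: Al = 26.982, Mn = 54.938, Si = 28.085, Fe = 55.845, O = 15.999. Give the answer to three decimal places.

MnO (M=70.937): mol = 0.11447; Mn = 0.11447, O = 0.11447.
FeO (M=71.844): mol = 0.49538; Fe = 0.49538, O = 0.49538.
Al2O3 (M=101.961): mol = 0.20027; Al = 0.40054, O = 0.60081.
SiO2 (M=60.083): mol = 0.59434; Si = 0.59434, O = 1.18868.
ΣO = 2.39934; factor = 12/ΣO = 5.00138.
Si apfu = 0.59434 × 5.00138 = 2.973.

2.973 Si apfu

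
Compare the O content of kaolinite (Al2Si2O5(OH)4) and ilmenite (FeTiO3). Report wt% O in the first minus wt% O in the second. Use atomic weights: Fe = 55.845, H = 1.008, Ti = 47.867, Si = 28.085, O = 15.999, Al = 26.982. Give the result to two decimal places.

24.14 percentage points

M(Al2Si2O5(OH)4) = 258.157 g/mol, so wt% O = 143.991/258.157 × 100 = 55.78%.
M(FeTiO3) = 151.709 g/mol, so wt% O = 47.997/151.709 × 100 = 31.64%.
55.78 − 31.64 = 24.14 pp.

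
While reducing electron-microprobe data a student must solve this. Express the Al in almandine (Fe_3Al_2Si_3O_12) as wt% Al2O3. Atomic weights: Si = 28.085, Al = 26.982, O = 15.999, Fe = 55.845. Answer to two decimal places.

20.48 wt%

Molar mass of Fe_3Al_2Si_3O_12 = 3×55.845 + 2×26.982 + 3×28.085 + 12×15.999 = 497.742 g/mol.
Each formula unit contains 2 Al, equivalent to 2/2 = 1.0000 mol Al2O3.
M(Al2O3) = 2×26.982 + 3×15.999 = 101.961 g/mol.
Mass of Al2O3 per formula unit = 1.0000 × 101.961 = 101.961 g.
Al2O3 wt% = 101.961 / 497.742 × 100 = 20.48%.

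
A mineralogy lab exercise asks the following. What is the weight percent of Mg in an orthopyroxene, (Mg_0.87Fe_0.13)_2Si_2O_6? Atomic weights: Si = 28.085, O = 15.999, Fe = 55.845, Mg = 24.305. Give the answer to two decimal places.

Molar mass of (Mg_0.87Fe_0.13)_2Si_2O_6: 1.74×24.305 + 0.26×55.845 + 2×28.085 + 6×15.999 = 208.974 g/mol.
Mass of Mg per formula unit: 1.74 × 24.305 = 42.291 g.
Weight fraction Mg = 42.291 / 208.974 = 0.2024.

20.24 wt%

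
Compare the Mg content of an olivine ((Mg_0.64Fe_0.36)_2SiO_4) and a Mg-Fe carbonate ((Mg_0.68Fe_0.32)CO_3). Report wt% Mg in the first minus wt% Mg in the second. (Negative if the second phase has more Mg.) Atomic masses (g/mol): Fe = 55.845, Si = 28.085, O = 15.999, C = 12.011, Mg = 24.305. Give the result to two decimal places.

1.53 percentage points

Mg in (Mg_0.64Fe_0.36)_2SiO_4: molar mass 163.400 g/mol; 1.28×24.305 = 31.110 g → 19.04 wt%.
Mg in (Mg_0.68Fe_0.32)CO_3: molar mass 94.406 g/mol; 0.68×24.305 = 16.527 g → 17.51 wt%.
Difference = 19.04 − 17.51 = 1.53 percentage points.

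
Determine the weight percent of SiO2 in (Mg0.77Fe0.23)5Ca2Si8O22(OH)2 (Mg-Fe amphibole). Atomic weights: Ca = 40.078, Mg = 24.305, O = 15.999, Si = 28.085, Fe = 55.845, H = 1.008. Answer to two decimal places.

M((Mg0.77Fe0.23)5Ca2Si8O22(OH)2) = 848.624 g/mol; M(SiO2) = 60.083 g/mol.
Moles SiO2 per formula unit = 8 Si ÷ 1 = 8.0000.
SiO2 fraction = (8.0000 × 60.083) / 848.624 = 480.664/848.624 = 0.5664.

56.64 wt%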